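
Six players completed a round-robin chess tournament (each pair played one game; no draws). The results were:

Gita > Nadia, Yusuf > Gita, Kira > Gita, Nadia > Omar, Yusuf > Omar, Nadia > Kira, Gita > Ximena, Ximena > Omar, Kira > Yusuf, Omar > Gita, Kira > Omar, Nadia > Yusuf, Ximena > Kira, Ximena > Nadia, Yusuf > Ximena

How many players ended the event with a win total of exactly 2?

1

Win totals: Nadia 3, Kira 3, Omar 1, Gita 2, Yusuf 3, Ximena 3.
Exactly 2: Gita — 1 player.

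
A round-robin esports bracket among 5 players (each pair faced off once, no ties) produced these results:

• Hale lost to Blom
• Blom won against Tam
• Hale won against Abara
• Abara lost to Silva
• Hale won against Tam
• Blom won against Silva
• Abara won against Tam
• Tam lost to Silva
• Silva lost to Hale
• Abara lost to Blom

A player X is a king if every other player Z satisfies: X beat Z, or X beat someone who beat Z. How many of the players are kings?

Blom reaches everyone (king).
Silva cannot reach Blom, Hale in two steps.
Hale cannot reach Blom in two steps.
Tam cannot reach Blom, Silva, Hale, Abara in two steps.
Abara cannot reach Blom, Silva, Hale in two steps.
Kings: Blom — 1.

1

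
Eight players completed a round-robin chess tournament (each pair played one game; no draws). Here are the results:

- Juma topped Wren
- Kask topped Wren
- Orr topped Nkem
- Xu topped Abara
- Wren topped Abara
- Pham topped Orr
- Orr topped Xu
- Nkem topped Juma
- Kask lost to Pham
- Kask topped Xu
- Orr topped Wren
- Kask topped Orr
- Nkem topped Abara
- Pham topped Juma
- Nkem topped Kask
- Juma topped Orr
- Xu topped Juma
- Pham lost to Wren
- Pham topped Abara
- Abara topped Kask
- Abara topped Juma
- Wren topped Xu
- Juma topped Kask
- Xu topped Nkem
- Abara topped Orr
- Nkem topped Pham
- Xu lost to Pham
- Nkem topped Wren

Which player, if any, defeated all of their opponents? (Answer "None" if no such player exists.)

None

Highest win total is Pham with 5 (out of 7 possible).
Pham lost to Wren, Nkem, so no player went undefeated.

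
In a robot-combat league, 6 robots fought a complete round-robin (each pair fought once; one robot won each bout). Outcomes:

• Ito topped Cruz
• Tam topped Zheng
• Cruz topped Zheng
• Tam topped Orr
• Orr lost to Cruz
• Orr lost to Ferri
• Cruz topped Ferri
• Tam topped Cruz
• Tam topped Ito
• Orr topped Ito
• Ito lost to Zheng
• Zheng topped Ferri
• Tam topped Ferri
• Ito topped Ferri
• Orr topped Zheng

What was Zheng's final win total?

Zheng's results: beat Ferri, Ito; lost to Orr, Tam, Cruz.
That is 2 wins.

2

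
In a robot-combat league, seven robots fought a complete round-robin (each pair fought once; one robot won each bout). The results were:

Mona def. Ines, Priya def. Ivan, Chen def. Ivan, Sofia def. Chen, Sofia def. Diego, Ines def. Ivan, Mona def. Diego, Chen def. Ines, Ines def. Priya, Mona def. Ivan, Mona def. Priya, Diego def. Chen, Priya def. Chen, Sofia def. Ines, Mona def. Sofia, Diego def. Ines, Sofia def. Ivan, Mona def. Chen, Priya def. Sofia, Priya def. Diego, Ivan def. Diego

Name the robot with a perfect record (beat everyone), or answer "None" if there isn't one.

Mona has 6 wins out of 6 opponents — a perfect record.

Mona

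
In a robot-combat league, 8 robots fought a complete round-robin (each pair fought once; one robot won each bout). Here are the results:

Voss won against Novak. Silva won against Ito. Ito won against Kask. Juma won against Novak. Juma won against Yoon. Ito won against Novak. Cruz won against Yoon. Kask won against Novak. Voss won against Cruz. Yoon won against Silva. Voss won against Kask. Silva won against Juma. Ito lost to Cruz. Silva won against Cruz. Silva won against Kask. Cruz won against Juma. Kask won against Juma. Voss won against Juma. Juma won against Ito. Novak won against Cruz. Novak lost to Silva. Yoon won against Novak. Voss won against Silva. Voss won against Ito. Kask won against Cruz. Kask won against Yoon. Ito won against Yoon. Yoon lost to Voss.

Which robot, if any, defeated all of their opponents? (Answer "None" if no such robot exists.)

Voss has 7 wins out of 7 opponents — a perfect record.

Voss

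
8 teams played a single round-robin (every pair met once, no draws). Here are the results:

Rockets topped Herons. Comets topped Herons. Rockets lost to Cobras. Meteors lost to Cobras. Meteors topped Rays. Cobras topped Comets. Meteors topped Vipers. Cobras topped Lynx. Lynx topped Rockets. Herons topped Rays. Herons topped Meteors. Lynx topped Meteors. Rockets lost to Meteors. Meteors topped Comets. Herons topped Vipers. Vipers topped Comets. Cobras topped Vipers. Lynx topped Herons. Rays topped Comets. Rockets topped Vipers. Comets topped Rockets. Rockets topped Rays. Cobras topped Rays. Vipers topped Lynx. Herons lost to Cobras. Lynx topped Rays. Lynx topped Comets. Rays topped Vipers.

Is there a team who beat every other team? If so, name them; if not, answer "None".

Cobras

Cobras has 7 wins out of 7 opponents — a perfect record.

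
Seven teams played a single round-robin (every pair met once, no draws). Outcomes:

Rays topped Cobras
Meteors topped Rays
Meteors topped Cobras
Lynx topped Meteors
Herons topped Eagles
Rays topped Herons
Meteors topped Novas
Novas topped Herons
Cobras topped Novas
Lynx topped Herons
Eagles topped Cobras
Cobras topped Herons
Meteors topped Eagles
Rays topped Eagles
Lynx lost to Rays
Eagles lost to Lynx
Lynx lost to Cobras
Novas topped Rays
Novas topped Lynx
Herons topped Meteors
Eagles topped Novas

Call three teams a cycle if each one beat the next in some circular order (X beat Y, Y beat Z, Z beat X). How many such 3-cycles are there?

Win totals: Meteors 4, Eagles 2, Novas 3, Rays 4, Cobras 3, Lynx 3, Herons 2.
A team with w wins dominates both others in C(w,2) triples; summing gives 6 + 1 + 3 + 6 + 3 + 3 + 1 = 23 transitive triples.
Total triples C(7,3) = 35, so cyclic triples = 35 − 23 = 12.

12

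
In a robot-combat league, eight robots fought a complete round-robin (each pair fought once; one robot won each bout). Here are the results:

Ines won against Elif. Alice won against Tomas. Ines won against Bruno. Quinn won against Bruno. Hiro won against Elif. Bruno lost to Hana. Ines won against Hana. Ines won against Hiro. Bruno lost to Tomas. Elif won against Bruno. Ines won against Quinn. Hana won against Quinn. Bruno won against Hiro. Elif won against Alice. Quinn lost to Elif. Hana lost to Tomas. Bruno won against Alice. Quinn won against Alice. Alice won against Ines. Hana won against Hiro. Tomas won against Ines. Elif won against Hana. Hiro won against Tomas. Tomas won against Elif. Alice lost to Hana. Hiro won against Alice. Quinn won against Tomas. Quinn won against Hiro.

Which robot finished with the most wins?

Ines

Win totals: Ines 5, Elif 4, Quinn 4, Hana 4, Bruno 2, Alice 2, Tomas 4, Hiro 3.
Ines leads with 5 wins (next highest: 4).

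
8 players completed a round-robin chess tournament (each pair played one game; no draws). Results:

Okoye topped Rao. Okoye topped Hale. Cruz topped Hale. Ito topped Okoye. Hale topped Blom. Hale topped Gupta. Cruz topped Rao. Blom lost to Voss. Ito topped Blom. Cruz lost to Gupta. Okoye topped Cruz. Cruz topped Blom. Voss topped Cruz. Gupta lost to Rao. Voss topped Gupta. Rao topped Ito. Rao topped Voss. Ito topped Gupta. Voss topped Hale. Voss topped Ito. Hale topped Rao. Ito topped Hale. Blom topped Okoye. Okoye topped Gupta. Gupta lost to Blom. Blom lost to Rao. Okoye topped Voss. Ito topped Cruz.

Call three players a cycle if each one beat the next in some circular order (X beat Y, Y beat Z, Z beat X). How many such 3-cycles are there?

13

Win totals: Blom 2, Cruz 3, Okoye 5, Ito 5, Rao 4, Gupta 1, Voss 5, Hale 3.
A player with w wins dominates both others in C(w,2) triples; summing gives 1 + 3 + 10 + 10 + 6 + 0 + 10 + 3 = 43 transitive triples.
Total triples C(8,3) = 56, so cyclic triples = 56 − 43 = 13.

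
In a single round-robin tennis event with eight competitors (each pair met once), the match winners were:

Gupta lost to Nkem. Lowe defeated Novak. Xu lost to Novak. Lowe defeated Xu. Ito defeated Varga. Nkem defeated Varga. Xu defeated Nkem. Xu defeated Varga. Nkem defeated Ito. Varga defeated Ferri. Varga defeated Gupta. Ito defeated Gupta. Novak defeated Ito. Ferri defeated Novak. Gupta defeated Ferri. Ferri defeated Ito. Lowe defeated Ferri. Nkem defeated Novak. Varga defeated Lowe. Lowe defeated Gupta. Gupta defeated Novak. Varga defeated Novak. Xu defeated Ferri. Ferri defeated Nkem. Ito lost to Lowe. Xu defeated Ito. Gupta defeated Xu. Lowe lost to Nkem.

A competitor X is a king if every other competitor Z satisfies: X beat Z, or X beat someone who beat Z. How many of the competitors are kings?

Ferri reaches everyone (king).
Varga reaches everyone (king).
Ito cannot reach Nkem in two steps.
Novak cannot reach Lowe in two steps.
Gupta cannot reach Lowe in two steps.
Xu reaches everyone (king).
Nkem reaches everyone (king).
Lowe reaches everyone (king).
Kings: Ferri, Varga, Xu, Nkem, Lowe — 5.

5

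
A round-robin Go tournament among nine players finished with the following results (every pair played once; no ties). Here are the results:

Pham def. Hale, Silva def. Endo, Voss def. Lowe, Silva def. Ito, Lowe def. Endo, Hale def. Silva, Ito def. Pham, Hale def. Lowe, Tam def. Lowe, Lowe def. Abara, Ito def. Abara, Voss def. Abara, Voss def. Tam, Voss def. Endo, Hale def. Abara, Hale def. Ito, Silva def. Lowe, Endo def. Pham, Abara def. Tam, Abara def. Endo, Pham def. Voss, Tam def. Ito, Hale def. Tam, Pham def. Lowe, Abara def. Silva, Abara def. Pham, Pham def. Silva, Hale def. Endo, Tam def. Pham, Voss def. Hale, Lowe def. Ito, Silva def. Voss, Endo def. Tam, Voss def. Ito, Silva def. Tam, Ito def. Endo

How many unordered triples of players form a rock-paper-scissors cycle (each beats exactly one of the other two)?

22

Win totals: Abara 4, Pham 4, Voss 6, Endo 2, Silva 5, Hale 6, Tam 3, Ito 3, Lowe 3.
A player with w wins dominates both others in C(w,2) triples; summing gives 6 + 6 + 15 + 1 + 10 + 15 + 3 + 3 + 3 = 62 transitive triples.
Total triples C(9,3) = 84, so cyclic triples = 84 − 62 = 22.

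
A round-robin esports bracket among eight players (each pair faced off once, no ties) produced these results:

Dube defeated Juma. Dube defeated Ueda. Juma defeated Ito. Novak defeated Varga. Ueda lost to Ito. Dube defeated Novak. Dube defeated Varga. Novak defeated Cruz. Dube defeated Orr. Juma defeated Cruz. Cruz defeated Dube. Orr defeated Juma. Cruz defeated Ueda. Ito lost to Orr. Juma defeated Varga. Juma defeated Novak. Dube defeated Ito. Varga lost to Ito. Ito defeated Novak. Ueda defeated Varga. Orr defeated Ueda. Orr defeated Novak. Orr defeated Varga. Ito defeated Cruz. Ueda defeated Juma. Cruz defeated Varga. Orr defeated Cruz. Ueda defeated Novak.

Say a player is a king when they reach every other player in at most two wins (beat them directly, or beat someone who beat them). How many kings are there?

Cruz reaches everyone (king).
Ito cannot reach Orr in two steps.
Orr reaches everyone (king).
Varga cannot reach Cruz, Ito, Orr, Juma, Ueda, Novak, Dube in two steps.
Juma cannot reach Orr in two steps.
Ueda cannot reach Orr, Dube in two steps.
Novak cannot reach Ito, Orr, Juma in two steps.
Dube reaches everyone (king).
Kings: Cruz, Orr, Dube — 3.

3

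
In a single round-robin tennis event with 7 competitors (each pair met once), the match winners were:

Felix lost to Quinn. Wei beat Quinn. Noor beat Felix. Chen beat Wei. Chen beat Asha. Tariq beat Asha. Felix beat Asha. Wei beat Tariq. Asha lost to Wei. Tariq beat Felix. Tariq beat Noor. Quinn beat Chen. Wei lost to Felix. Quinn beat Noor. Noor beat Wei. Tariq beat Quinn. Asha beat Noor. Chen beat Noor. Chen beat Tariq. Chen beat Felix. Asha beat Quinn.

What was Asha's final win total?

Asha's results: beat Noor, Quinn; lost to Wei, Felix, Tariq, Chen.
That is 2 wins.

2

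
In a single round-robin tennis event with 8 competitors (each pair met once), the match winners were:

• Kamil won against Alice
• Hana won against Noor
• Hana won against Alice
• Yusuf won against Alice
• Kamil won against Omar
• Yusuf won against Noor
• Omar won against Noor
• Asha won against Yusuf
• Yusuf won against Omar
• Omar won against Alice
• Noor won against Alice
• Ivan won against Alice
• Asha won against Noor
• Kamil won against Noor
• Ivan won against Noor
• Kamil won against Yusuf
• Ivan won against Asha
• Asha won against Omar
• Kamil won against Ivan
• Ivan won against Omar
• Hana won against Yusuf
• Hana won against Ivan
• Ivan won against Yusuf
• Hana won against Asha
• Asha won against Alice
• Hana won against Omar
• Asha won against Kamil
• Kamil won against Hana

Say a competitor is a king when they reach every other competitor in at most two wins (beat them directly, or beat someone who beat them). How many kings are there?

Noor cannot reach Omar, Ivan, Yusuf, Kamil, Hana, Asha in two steps.
Omar cannot reach Ivan, Yusuf, Kamil, Hana, Asha in two steps.
Alice cannot reach Noor, Omar, Ivan, Yusuf, Kamil, Hana, Asha in two steps.
Ivan cannot reach Hana in two steps.
Yusuf cannot reach Ivan, Kamil, Hana, Asha in two steps.
Kamil reaches everyone (king).
Hana reaches everyone (king).
Asha reaches everyone (king).
Kings: Kamil, Hana, Asha — 3.

3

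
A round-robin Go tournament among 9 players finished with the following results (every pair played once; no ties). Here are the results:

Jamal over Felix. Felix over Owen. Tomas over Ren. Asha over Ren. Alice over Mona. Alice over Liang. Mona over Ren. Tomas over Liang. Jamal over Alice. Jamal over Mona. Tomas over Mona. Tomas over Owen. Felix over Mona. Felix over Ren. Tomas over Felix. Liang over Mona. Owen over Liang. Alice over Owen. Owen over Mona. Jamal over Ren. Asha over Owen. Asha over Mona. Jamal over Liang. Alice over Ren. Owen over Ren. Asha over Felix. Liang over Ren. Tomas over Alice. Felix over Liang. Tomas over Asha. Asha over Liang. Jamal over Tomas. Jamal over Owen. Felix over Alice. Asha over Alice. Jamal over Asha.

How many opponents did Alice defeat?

Alice's results: beat Ren, Liang, Owen, Mona; lost to Felix, Asha, Tomas, Jamal.
That is 4 wins.

4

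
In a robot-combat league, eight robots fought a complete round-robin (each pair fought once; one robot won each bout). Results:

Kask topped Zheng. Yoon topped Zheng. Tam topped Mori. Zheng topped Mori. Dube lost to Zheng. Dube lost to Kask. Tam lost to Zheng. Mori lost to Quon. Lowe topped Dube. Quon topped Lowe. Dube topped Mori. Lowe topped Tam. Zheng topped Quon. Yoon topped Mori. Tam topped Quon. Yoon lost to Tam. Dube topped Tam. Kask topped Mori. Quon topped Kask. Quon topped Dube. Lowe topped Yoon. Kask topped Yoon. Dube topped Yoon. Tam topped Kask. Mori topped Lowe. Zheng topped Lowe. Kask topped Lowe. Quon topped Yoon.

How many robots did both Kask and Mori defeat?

1

Kask beat: Yoon, Zheng, Lowe, Dube, Mori.
Mori beat: Lowe.
Both beat: Lowe — 1.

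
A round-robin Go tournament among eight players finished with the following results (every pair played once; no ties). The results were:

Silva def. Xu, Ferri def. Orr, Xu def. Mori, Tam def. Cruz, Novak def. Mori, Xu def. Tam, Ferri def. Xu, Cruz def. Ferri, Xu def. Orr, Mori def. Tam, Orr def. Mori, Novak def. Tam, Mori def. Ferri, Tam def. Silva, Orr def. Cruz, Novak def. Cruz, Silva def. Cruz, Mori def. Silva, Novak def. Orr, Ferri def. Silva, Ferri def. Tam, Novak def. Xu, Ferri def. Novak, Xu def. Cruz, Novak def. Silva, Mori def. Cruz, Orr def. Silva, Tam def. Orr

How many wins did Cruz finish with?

Cruz's results: beat Ferri; lost to Xu, Silva, Tam, Mori, Novak, Orr.
That is 1 win.

1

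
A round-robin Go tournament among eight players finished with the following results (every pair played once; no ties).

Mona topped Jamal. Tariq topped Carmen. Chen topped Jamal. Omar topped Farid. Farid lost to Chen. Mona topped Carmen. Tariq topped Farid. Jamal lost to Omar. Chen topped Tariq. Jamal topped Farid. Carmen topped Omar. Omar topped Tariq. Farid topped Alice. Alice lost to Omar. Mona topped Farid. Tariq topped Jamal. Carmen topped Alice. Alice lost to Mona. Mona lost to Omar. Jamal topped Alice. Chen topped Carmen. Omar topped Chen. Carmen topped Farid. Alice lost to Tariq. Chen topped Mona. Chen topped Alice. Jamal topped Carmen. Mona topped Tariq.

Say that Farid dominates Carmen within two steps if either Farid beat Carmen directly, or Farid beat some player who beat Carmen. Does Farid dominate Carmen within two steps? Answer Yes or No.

Farid did not beat Carmen directly.
Farid beat Alice, but each of them lost to Carmen. No two-step path.

No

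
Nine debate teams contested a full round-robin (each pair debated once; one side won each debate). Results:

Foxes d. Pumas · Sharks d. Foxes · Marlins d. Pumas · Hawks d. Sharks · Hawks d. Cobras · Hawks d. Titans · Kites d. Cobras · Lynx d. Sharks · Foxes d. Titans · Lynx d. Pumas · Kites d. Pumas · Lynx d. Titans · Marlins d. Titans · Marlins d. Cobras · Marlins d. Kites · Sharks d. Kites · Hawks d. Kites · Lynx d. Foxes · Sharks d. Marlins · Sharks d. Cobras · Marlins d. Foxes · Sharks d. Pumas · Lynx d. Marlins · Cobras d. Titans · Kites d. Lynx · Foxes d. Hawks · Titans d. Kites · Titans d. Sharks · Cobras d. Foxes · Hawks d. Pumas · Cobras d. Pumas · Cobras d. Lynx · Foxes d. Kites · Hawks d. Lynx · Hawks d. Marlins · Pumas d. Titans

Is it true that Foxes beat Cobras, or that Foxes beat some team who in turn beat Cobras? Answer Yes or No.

Yes

Foxes did not beat Cobras directly.
Foxes beat Pumas, Kites, Hawks, Titans. Of those, Kites beat Cobras.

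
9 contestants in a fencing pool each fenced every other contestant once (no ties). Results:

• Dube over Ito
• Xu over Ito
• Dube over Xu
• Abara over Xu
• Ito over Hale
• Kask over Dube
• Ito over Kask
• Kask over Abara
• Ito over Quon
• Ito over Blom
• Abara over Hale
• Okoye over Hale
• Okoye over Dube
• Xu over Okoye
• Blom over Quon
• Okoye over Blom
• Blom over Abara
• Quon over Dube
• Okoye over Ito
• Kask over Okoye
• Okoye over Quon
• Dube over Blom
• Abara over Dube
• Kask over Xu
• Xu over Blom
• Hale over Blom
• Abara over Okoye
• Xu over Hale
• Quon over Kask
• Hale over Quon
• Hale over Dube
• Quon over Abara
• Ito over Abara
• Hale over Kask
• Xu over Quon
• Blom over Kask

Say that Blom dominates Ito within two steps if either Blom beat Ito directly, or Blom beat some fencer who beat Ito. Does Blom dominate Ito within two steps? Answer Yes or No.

No

Blom did not beat Ito directly.
Blom beat Quon, Abara, Kask, but each of them lost to Ito. No two-step path.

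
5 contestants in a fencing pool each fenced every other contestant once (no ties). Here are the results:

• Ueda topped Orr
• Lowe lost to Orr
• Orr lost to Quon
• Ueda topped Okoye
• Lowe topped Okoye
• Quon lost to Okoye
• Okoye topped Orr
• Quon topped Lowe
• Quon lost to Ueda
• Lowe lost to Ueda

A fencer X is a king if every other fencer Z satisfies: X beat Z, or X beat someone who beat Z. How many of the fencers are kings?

1

Lowe cannot reach Ueda in two steps.
Quon cannot reach Ueda in two steps.
Ueda reaches everyone (king).
Okoye cannot reach Ueda in two steps.
Orr cannot reach Quon, Ueda in two steps.
Kings: Ueda — 1.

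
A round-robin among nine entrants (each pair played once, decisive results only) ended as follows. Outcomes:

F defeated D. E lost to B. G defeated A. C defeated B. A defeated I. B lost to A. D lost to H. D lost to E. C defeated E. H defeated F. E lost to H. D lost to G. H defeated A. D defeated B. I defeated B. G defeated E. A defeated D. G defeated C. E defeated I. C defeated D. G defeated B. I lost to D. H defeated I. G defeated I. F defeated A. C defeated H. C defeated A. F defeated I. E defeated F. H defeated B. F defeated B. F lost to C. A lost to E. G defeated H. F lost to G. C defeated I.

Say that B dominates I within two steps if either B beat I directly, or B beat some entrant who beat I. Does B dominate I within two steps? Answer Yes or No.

Yes

B did not beat I directly.
B beat E. Of those, E beat I.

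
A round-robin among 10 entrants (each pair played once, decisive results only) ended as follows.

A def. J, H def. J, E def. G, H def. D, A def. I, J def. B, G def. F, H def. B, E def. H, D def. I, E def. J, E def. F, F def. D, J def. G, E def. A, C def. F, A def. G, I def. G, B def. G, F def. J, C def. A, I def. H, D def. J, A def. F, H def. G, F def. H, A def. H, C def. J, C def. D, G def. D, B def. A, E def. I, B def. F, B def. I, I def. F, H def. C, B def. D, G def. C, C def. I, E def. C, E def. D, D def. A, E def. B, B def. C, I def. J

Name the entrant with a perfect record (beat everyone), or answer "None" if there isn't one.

E has 9 wins out of 9 opponents — a perfect record.

E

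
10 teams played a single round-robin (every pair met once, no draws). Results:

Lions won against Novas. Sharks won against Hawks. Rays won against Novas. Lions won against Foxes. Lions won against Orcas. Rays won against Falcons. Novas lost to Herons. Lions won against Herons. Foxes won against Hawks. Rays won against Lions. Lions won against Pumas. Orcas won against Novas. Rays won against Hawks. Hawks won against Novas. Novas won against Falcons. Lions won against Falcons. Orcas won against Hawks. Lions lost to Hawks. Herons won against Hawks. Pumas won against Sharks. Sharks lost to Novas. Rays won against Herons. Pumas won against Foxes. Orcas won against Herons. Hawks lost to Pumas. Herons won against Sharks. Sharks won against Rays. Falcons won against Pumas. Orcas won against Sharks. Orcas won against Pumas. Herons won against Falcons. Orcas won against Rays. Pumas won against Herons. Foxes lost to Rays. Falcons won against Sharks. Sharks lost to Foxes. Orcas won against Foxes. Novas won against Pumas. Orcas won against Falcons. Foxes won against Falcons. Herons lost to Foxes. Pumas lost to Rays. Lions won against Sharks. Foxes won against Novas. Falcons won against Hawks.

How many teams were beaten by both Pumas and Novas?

1

Pumas beat: Herons, Sharks, Hawks, Foxes.
Novas beat: Sharks, Falcons, Pumas.
Both beat: Sharks — 1.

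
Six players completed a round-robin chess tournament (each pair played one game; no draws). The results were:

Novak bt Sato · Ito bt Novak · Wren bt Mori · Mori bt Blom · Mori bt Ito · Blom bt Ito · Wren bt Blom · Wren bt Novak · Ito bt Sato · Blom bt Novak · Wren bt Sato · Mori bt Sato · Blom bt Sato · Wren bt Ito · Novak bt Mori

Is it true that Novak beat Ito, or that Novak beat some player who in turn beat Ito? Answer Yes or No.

Novak did not beat Ito directly.
Novak beat Mori, Sato. Of those, Mori beat Ito.

Yes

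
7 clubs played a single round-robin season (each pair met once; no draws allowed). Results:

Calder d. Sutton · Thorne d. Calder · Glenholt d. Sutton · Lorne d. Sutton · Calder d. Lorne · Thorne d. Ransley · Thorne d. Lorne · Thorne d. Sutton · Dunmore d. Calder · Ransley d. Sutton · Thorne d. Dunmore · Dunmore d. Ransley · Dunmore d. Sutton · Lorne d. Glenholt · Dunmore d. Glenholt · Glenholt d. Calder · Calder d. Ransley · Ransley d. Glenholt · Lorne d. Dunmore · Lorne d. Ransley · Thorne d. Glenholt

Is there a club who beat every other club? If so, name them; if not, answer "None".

Thorne has 6 wins out of 6 opponents — a perfect record.

Thorne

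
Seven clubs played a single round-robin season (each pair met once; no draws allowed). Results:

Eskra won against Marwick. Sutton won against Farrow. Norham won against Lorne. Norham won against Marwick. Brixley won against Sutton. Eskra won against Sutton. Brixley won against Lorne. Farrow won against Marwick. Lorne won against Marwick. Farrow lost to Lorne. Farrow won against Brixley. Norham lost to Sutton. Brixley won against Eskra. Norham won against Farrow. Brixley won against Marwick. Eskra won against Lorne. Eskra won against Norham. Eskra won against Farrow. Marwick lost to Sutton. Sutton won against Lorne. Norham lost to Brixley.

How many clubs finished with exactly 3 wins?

Win totals: Norham 3, Lorne 2, Sutton 4, Brixley 5, Farrow 2, Marwick 0, Eskra 5.
Exactly 3: Norham — 1 club.

1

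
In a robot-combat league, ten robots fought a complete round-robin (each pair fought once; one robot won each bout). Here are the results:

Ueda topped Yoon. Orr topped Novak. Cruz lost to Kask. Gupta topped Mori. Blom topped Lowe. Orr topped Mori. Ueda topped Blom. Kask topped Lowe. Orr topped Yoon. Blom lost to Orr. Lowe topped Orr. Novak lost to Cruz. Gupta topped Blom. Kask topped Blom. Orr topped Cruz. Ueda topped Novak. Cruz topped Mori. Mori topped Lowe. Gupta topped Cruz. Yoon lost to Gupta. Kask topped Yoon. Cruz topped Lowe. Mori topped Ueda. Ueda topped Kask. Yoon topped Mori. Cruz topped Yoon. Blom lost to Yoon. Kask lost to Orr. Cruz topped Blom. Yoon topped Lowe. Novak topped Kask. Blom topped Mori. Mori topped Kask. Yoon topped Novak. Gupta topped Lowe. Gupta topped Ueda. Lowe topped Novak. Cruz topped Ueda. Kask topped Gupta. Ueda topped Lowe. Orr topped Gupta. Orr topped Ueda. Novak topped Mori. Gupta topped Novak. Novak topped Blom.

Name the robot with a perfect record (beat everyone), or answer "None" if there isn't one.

Highest win total is Orr with 8 (out of 9 possible).
Orr lost to Lowe, so no robot went undefeated.

None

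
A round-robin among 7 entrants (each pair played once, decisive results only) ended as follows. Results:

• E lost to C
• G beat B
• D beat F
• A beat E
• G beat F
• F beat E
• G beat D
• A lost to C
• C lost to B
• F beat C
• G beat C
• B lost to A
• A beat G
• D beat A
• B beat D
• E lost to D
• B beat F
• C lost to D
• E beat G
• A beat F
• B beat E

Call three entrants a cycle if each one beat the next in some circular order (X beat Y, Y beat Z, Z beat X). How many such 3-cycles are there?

9

Win totals: A 4, B 4, C 2, D 4, E 1, F 2, G 4.
An entrant with w wins dominates both others in C(w,2) triples; summing gives 6 + 6 + 1 + 6 + 0 + 1 + 6 = 26 transitive triples.
Total triples C(7,3) = 35, so cyclic triples = 35 − 26 = 9.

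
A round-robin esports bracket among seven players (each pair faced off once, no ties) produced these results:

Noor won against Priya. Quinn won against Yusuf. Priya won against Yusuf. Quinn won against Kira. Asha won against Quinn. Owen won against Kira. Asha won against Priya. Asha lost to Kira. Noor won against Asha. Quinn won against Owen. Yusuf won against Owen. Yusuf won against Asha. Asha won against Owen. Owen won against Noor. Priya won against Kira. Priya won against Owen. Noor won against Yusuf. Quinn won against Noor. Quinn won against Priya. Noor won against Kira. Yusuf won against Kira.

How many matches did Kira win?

Kira's results: beat Asha; lost to Quinn, Yusuf, Noor, Priya, Owen.
That is 1 win.

1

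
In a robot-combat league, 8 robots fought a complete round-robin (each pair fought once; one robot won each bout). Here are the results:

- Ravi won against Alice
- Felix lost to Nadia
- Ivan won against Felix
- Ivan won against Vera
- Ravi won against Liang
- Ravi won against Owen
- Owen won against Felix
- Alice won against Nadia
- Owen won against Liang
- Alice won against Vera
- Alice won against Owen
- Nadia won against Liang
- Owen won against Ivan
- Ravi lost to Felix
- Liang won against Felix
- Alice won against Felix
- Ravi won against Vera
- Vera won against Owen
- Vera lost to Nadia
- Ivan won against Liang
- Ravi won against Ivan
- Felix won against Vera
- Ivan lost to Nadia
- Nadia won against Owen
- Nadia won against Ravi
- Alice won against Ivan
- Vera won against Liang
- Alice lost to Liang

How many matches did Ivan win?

Ivan's results: beat Liang, Vera, Felix; lost to Alice, Ravi, Nadia, Owen.
That is 3 wins.

3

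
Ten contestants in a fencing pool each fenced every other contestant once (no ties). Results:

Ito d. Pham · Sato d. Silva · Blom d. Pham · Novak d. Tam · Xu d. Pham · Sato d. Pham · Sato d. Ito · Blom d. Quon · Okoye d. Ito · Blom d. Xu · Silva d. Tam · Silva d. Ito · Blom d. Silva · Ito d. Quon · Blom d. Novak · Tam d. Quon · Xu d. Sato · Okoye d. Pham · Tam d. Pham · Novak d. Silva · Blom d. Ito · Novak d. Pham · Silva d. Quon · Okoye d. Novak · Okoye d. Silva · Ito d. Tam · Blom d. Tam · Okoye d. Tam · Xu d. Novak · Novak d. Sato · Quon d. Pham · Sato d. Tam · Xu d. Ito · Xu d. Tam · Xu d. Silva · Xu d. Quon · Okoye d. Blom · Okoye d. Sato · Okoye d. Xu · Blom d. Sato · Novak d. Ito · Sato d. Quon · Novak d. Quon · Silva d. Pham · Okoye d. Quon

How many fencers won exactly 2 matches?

Win totals: Tam 2, Sato 5, Ito 3, Quon 1, Blom 8, Okoye 9, Pham 0, Xu 7, Novak 6, Silva 4.
Exactly 2: Tam — 1 fencer.

1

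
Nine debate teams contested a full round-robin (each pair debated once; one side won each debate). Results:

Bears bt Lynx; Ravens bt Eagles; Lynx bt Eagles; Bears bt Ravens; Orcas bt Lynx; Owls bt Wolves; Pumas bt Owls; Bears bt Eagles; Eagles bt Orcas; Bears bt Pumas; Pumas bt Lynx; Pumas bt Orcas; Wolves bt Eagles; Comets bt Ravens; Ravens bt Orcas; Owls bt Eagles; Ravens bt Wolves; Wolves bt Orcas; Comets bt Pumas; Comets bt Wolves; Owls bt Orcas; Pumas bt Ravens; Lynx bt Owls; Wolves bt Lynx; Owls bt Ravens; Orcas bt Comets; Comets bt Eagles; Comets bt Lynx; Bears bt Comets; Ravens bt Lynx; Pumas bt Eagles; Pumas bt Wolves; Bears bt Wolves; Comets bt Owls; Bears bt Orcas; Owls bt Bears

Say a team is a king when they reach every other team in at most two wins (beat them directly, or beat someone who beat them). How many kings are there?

4

Pumas reaches everyone (king).
Orcas cannot reach Bears in two steps.
Comets reaches everyone (king).
Bears reaches everyone (king).
Lynx cannot reach Pumas, Comets in two steps.
Eagles cannot reach Pumas, Bears, Ravens, Wolves, Owls in two steps.
Ravens cannot reach Pumas, Bears in two steps.
Wolves cannot reach Pumas, Bears, Ravens in two steps.
Owls reaches everyone (king).
Kings: Pumas, Comets, Bears, Owls — 4.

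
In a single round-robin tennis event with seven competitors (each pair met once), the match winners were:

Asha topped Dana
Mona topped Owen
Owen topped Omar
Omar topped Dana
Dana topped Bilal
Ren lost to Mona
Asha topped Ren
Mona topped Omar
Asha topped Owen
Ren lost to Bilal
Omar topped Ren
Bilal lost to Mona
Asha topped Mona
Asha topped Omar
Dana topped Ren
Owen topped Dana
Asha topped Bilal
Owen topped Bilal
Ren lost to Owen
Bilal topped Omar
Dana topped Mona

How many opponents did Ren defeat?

0

Ren's results: beat no one; lost to Mona, Asha, Bilal, Omar, Dana, Owen.
That is 0 wins.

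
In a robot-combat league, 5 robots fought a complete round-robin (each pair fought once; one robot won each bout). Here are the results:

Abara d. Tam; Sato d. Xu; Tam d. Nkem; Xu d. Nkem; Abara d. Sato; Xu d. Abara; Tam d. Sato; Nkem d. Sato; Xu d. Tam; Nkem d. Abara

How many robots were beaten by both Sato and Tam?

0

Sato beat: Xu.
Tam beat: Sato, Nkem.
No one was beaten by both.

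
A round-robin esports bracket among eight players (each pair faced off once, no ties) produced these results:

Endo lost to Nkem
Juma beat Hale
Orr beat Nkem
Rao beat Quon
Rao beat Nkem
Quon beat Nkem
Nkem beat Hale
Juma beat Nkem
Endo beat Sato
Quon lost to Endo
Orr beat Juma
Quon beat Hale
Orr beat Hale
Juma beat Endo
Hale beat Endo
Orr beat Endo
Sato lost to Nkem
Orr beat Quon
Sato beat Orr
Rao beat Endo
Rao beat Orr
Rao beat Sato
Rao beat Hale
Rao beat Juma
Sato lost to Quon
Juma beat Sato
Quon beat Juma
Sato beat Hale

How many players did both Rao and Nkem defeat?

3

Rao beat: Quon, Orr, Juma, Sato, Hale, Nkem, Endo.
Nkem beat: Sato, Hale, Endo.
Both beat: Sato, Hale, Endo — 3.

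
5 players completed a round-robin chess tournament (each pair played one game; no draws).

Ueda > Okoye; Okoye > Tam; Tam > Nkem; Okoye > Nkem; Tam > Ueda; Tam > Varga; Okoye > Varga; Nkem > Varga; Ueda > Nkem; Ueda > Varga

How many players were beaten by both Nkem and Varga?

0

Nkem beat: Varga.
Varga beat: no one.
No one was beaten by both.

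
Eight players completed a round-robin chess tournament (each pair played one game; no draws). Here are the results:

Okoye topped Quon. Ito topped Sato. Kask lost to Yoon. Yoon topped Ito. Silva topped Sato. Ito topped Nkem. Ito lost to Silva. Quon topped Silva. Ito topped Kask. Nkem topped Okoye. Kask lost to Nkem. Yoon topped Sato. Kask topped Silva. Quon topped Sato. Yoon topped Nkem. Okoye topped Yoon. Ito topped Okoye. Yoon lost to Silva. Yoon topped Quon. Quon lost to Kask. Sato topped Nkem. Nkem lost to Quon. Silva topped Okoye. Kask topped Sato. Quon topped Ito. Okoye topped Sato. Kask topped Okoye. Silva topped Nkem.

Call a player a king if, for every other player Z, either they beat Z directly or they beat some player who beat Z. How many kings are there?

Sato cannot reach Yoon, Ito, Quon, Silva in two steps.
Okoye reaches everyone (king).
Yoon reaches everyone (king).
Ito reaches everyone (king).
Quon reaches everyone (king).
Silva reaches everyone (king).
Nkem cannot reach Ito in two steps.
Kask reaches everyone (king).
Kings: Okoye, Yoon, Ito, Quon, Silva, Kask — 6.

6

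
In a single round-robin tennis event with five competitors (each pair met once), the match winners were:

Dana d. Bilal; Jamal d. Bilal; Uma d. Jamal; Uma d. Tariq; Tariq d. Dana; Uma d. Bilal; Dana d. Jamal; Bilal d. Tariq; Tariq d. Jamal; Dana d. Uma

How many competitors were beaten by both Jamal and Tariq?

0

Jamal beat: Bilal.
Tariq beat: Jamal, Dana.
No one was beaten by both.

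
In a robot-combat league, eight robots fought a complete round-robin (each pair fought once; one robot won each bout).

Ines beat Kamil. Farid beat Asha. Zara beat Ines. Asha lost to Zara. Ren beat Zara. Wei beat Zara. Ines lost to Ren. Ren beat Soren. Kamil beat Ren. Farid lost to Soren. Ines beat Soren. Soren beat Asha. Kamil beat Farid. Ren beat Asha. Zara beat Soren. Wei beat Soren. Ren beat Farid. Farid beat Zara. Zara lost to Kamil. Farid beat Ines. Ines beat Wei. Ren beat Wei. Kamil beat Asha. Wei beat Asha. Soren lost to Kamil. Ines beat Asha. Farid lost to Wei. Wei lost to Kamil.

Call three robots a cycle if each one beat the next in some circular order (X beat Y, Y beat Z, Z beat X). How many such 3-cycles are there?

Win totals: Ines 4, Wei 4, Kamil 6, Farid 3, Ren 6, Asha 0, Soren 2, Zara 3.
A robot with w wins dominates both others in C(w,2) triples; summing gives 6 + 6 + 15 + 3 + 15 + 0 + 1 + 3 = 49 transitive triples.
Total triples C(8,3) = 56, so cyclic triples = 56 − 49 = 7.

7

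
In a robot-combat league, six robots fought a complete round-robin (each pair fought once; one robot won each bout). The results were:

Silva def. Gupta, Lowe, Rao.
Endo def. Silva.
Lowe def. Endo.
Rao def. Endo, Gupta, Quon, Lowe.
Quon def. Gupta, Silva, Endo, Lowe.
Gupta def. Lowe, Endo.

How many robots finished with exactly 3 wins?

Win totals: Endo 1, Lowe 1, Rao 4, Quon 4, Gupta 2, Silva 3.
Exactly 3: Silva — 1 robot.

1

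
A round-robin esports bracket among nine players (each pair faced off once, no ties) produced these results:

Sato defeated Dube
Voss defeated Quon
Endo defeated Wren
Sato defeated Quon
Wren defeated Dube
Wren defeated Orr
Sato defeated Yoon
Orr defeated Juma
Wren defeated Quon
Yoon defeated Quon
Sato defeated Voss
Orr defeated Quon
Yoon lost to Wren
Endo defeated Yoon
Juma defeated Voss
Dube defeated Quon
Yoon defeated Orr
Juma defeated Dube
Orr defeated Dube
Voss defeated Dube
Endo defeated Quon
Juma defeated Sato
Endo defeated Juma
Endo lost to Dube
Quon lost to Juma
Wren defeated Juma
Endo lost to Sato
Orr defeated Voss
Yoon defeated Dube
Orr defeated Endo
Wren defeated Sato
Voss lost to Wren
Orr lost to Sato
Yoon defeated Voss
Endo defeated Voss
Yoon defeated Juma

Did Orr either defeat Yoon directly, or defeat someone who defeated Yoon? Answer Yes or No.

Yes

Orr did not beat Yoon directly.
Orr beat Dube, Voss, Juma, Endo, Quon. Of those, Endo beat Yoon.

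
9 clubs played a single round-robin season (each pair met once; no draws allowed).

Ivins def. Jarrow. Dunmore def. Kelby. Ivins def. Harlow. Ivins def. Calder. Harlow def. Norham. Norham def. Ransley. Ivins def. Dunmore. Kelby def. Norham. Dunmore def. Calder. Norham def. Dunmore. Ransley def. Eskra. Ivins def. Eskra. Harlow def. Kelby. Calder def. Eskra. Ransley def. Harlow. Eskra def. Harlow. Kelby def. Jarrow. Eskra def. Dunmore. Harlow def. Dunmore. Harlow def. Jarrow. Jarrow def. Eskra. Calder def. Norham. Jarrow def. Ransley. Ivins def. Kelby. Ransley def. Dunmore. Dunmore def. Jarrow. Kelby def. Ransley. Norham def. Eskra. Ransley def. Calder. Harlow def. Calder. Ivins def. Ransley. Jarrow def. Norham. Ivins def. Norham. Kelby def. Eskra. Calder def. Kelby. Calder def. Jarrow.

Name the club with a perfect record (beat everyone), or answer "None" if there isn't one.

Ivins

Ivins has 8 wins out of 8 opponents — a perfect record.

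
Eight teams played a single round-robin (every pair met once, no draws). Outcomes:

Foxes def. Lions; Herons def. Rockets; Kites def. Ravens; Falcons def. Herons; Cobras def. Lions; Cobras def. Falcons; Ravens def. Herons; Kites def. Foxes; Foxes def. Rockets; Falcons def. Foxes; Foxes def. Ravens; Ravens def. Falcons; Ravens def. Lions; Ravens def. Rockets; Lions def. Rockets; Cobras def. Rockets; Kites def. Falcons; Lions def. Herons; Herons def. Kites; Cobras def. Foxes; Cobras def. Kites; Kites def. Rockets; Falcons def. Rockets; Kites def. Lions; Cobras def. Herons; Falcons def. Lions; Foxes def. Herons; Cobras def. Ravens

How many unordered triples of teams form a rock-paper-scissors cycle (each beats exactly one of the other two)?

5

Win totals: Herons 2, Rockets 0, Foxes 4, Kites 5, Lions 2, Falcons 4, Ravens 4, Cobras 7.
A team with w wins dominates both others in C(w,2) triples; summing gives 1 + 0 + 6 + 10 + 1 + 6 + 6 + 21 = 51 transitive triples.
Total triples C(8,3) = 56, so cyclic triples = 56 − 51 = 5.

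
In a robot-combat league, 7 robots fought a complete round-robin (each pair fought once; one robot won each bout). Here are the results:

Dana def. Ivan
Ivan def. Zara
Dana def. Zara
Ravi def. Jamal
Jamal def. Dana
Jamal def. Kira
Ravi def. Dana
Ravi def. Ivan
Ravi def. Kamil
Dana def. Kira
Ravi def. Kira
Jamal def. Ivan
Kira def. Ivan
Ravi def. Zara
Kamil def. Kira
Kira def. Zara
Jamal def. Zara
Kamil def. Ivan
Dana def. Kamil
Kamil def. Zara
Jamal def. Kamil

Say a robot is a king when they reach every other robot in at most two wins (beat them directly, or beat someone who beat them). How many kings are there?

1

Dana cannot reach Ravi, Jamal in two steps.
Kira cannot reach Dana, Kamil, Ravi, Jamal in two steps.
Ivan cannot reach Dana, Kira, Kamil, Ravi, Jamal in two steps.
Kamil cannot reach Dana, Ravi, Jamal in two steps.
Ravi reaches everyone (king).
Zara cannot reach Dana, Kira, Ivan, Kamil, Ravi, Jamal in two steps.
Jamal cannot reach Ravi in two steps.
Kings: Ravi — 1.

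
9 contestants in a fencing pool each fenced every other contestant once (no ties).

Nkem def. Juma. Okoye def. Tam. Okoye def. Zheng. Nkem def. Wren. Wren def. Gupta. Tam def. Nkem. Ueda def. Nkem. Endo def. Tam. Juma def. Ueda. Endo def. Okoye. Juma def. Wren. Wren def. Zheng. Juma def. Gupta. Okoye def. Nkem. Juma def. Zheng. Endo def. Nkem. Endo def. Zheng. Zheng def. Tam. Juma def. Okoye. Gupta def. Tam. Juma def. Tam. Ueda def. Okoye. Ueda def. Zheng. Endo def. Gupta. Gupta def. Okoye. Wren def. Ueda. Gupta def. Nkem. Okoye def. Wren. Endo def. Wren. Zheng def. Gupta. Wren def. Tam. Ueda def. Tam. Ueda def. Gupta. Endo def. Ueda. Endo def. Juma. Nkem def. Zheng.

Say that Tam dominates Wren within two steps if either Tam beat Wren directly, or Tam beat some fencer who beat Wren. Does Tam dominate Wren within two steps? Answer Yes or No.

Yes

Tam did not beat Wren directly.
Tam beat Nkem. Of those, Nkem beat Wren.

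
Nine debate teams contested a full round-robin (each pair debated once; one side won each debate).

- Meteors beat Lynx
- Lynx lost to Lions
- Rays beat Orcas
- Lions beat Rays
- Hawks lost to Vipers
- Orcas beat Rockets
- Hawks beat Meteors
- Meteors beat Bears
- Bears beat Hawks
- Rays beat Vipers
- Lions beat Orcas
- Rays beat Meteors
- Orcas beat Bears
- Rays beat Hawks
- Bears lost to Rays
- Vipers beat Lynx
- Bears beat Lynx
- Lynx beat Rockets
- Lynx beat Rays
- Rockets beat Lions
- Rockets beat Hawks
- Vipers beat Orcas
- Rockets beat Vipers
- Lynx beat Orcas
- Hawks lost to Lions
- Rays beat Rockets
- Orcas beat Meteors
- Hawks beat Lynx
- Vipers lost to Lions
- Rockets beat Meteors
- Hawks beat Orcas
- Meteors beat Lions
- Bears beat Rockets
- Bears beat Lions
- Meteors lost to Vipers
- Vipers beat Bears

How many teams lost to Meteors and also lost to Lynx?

Meteors beat: Lynx, Lions, Bears.
Lynx beat: Orcas, Rockets, Rays.
No one was beaten by both.

0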